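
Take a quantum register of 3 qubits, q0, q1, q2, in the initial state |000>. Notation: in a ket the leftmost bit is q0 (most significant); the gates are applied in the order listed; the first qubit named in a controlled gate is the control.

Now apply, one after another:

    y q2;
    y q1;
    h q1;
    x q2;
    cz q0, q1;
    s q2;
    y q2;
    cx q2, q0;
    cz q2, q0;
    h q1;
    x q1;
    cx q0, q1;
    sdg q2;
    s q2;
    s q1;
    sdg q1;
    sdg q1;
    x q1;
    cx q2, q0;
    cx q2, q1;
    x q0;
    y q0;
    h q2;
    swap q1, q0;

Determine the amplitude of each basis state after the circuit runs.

The final amplitudes are -sqrt(2)*I/2 on |100>, sqrt(2)*I/2 on |101>, and 0 on every other basis state.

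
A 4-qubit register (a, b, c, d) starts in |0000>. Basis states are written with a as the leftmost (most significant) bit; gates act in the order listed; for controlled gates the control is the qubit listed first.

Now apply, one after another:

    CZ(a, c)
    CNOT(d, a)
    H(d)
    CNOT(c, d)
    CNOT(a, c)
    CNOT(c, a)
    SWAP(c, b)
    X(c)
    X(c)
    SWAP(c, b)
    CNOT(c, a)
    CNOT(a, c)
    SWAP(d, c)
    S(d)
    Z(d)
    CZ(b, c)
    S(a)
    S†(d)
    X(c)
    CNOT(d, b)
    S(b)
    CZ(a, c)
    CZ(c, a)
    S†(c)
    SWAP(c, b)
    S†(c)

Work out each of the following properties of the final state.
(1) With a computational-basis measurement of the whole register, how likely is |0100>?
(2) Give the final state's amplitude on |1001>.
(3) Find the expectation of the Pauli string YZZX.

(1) The probability of measuring |0100> is 1/2. Key observation: gates 5-12 undo each other exactly, leaving only the rest of the circuit to track.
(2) |1001> carries amplitude 0 in the final state.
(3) The expectation value of YZZX is 0.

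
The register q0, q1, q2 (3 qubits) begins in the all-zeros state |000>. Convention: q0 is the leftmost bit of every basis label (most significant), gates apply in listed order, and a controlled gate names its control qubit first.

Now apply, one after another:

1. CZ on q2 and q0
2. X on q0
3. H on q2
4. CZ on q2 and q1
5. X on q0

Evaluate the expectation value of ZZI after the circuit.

The expectation value of ZZI is 1.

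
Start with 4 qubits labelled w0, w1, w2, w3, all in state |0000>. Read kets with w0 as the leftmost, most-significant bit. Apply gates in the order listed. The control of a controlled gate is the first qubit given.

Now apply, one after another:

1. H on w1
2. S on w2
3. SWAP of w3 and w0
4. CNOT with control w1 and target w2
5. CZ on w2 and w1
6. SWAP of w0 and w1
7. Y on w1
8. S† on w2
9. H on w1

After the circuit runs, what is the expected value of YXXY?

The observable YXXY averages to 0.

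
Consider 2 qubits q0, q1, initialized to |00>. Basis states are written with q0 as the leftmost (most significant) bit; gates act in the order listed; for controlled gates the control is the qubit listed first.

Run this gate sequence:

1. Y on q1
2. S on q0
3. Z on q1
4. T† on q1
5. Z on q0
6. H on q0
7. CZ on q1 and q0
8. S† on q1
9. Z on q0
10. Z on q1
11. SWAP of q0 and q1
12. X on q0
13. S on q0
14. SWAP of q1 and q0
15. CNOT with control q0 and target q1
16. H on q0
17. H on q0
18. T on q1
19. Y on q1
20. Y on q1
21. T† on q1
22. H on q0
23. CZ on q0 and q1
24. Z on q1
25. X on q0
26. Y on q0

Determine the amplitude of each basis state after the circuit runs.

The resulting statevector has amplitude -exp(I*pi/4)/2 on |00>, exp(I*pi/4)/2 on |01>, exp(I*pi/4)/2 on |10>, -exp(I*pi/4)/2 on |11>. Key observation: steps 17-22 multiply out to the identity, so the circuit reduces to the remaining gates.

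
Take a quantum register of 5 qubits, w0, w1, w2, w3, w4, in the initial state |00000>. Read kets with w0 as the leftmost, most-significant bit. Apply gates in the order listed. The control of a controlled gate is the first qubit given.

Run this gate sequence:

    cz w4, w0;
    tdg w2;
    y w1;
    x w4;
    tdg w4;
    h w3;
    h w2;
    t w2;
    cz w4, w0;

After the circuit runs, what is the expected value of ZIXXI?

In the final state, ZIXXI has expectation sqrt(2)/2.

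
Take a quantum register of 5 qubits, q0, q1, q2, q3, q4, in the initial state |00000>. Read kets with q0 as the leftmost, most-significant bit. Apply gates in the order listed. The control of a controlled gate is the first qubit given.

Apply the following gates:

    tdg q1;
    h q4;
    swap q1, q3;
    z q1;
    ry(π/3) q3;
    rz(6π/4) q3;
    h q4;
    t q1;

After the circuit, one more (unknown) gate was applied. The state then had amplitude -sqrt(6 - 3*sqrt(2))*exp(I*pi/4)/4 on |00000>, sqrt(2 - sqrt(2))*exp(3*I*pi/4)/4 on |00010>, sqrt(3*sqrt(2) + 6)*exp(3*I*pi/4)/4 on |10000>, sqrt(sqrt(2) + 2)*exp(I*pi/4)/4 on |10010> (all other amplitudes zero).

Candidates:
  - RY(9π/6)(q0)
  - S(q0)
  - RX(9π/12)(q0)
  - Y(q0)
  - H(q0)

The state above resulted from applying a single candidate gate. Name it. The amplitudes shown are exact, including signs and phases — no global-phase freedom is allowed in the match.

The applied gate was RX(9π/12)(q0).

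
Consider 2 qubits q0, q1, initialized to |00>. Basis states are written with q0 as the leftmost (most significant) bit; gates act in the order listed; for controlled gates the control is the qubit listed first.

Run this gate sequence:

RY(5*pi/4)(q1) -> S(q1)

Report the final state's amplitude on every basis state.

The resulting statevector has amplitude -sqrt(2 - sqrt(2))/2 on |00>, I*sqrt(sqrt(2) + 2)/2 on |01>, 0 on |10>, 0 on |11>.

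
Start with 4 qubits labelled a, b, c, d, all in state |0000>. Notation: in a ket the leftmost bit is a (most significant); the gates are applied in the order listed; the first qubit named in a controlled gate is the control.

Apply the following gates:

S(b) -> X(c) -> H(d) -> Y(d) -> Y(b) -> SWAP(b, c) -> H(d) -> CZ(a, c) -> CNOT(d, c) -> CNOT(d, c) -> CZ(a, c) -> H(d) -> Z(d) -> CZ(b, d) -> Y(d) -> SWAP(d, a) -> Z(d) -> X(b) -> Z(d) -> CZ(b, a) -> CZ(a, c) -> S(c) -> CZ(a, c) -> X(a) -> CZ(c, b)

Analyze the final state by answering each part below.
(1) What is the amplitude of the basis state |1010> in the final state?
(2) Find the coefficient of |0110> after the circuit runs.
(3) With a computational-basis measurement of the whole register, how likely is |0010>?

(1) |1010> carries amplitude -sqrt(2)/2 in the final state. Key observation: the block from step 7 through step 12 cancels to the identity and can be dropped.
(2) |0110> carries amplitude 0 in the final state.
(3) A full measurement returns |0010> with probability 1/2.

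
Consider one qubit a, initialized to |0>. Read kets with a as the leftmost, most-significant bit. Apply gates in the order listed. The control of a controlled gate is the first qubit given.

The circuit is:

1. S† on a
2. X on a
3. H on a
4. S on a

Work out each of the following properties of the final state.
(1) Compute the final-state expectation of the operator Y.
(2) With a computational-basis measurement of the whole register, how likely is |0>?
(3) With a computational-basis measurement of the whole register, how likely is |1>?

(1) In the final state, Y has expectation -1.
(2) Outcome |0> occurs with probability 1/2.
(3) Outcome |1> occurs with probability 1/2.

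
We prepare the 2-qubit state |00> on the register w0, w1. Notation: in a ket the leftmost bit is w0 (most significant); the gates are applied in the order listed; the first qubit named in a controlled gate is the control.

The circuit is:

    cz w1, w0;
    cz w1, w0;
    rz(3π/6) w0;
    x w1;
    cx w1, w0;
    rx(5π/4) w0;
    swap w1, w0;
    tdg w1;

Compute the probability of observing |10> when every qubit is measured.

The probability of measuring |10> is sqrt(2)/4 + 1/2.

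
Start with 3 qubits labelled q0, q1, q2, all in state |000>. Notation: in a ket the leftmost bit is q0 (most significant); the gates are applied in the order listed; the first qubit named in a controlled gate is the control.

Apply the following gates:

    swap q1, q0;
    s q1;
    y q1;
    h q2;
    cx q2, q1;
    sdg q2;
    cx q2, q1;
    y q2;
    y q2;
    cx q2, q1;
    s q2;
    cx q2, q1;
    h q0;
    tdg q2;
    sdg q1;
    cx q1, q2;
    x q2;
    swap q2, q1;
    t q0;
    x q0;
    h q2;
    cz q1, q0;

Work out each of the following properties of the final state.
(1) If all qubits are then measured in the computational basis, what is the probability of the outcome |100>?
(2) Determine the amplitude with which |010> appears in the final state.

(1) A full measurement returns |100> with probability 1/8. Key observation: gates 5-12 undo each other exactly, leaving only the rest of the circuit to track.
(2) The final state's coefficient on |010> equals sqrt(2)/4.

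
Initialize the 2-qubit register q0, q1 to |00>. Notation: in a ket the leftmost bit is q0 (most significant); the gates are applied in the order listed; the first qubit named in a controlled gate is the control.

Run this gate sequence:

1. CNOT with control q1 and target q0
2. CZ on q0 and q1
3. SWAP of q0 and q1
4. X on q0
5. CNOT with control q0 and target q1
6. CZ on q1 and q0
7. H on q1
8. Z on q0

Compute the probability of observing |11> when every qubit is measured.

A full measurement returns |11> with probability 1/2.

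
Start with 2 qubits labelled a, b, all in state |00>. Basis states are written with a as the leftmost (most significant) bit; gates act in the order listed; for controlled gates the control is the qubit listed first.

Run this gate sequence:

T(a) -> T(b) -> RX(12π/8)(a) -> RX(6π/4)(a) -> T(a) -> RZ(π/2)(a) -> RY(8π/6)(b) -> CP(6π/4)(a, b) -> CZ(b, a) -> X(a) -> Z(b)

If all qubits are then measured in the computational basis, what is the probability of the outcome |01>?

Outcome |01> occurs with probability 3/4.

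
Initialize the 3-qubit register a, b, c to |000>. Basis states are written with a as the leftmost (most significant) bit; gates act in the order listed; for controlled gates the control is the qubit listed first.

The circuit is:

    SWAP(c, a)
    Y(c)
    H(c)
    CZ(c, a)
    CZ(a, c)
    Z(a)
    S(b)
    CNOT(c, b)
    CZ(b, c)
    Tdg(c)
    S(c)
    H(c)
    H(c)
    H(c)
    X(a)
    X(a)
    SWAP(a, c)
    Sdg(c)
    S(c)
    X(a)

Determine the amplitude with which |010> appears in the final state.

|010> carries amplitude -exp(3*I*pi/4)/2 in the final state.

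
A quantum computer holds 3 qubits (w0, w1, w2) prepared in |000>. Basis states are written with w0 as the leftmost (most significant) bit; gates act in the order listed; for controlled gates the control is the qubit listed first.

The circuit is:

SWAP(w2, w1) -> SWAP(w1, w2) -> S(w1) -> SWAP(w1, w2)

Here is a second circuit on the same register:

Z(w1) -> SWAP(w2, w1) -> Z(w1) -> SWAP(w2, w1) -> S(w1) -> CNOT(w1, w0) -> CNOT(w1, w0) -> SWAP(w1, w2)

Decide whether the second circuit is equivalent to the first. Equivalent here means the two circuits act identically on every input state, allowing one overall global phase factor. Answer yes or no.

No, they are not equivalent — no single phase factor reconciles the two unitaries.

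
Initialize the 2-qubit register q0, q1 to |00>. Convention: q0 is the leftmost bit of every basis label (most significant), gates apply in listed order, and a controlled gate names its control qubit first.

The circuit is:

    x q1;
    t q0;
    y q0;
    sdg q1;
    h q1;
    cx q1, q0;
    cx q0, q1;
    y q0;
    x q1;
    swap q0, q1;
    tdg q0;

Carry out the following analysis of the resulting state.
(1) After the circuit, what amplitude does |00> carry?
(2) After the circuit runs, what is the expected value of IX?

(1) |00> carries amplitude -sqrt(2)*I/2 in the final state.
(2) The observable IX averages to 1.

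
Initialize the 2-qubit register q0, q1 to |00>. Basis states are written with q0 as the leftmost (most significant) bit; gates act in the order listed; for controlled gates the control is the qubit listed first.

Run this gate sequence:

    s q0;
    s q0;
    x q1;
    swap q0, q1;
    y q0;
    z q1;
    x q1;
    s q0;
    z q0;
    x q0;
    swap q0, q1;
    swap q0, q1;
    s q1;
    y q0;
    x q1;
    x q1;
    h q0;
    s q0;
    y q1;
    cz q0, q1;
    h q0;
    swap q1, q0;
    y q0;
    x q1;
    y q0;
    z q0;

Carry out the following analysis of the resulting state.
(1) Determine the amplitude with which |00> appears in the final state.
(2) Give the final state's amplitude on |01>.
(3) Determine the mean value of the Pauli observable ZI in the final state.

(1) |00> carries amplitude -1/2 + I/2 in the final state.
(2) The amplitude on |01> is -1/2 - I/2.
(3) The observable ZI averages to 1.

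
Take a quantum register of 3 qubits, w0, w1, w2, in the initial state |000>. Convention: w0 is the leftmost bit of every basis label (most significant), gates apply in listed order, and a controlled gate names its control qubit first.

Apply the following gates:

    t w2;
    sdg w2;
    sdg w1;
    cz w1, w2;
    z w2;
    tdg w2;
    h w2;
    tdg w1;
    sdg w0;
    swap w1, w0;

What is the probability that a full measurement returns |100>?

A full measurement returns |100> with probability 0.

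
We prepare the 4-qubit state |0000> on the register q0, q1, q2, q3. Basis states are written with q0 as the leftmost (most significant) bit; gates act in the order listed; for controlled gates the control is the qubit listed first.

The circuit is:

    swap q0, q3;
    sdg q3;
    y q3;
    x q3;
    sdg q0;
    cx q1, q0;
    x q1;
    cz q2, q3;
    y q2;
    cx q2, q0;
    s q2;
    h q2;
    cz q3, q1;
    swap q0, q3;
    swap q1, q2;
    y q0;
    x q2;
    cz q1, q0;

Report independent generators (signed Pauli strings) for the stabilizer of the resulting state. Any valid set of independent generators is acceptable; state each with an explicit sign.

The stabilizer group can be generated by +IXII, -ZIII, +IIZI, -IIIZ, among other valid generating sets.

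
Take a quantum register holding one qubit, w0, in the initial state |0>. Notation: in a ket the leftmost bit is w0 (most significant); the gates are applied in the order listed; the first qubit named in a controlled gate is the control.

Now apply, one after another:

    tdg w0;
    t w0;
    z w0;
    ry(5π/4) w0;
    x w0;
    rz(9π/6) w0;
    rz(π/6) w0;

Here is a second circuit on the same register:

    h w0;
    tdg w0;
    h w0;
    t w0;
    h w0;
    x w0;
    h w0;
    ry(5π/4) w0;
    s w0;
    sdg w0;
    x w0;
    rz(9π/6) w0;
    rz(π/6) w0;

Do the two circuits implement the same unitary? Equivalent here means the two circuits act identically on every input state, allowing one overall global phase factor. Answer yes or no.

No — the two circuits implement different unitaries, even allowing a global phase.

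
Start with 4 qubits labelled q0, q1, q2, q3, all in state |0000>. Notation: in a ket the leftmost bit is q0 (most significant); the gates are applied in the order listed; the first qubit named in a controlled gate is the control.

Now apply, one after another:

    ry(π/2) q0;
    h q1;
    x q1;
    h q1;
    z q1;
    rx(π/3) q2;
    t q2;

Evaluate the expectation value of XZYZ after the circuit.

In the final state, XZYZ has expectation -sqrt(6)/4. Key observation: steps 2-5 multiply out to the identity, so the circuit reduces to the remaining gates.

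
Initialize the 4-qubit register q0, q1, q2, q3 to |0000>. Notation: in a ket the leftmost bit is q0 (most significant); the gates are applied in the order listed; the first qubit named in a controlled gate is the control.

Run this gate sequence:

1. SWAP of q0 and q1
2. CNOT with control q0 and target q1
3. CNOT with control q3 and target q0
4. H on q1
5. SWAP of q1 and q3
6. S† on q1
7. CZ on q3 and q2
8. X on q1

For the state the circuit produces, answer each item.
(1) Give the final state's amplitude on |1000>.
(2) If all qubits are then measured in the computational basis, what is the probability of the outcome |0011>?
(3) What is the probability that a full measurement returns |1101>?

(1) |1000> carries amplitude 0 in the final state.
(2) Outcome |0011> occurs with probability 0.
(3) A full measurement returns |1101> with probability 0.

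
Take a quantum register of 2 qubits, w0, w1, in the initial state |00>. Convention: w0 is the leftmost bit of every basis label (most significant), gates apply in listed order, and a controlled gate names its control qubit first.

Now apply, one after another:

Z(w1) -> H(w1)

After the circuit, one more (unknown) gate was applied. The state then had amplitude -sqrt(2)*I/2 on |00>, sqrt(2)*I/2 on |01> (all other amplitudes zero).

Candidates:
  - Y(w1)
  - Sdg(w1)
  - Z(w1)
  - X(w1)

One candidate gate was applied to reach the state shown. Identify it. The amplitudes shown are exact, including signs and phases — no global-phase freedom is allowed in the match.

The applied gate was Y(w1).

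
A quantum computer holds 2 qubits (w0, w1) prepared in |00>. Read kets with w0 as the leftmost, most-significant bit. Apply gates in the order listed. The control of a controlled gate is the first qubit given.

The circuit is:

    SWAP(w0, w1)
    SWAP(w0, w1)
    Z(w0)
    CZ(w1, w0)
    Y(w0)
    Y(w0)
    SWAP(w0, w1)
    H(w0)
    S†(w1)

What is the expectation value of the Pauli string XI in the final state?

In the final state, XI has expectation 1.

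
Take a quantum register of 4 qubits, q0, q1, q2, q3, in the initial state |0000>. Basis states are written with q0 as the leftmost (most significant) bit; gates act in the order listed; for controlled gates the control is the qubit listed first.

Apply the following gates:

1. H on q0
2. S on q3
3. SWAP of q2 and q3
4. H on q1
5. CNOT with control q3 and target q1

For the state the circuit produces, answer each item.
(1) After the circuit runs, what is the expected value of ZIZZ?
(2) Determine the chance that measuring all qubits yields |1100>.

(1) The observable ZIZZ averages to 0.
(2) The probability of measuring |1100> is 1/4.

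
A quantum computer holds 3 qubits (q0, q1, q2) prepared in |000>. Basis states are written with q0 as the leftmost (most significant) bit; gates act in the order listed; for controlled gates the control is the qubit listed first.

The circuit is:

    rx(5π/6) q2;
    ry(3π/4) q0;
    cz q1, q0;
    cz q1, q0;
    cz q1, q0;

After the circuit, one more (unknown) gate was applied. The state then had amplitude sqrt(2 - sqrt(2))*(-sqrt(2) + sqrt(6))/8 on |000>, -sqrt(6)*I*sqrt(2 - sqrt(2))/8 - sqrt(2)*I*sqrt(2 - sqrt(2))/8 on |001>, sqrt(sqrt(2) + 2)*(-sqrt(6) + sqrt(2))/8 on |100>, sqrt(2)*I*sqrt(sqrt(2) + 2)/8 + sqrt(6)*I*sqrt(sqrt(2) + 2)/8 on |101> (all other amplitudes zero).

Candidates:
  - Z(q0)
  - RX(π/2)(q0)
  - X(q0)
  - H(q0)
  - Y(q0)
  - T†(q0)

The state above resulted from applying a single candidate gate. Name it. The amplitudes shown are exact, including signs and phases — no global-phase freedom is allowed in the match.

The unique candidate consistent with the amplitudes is Z(q0). Key observation: gates 3-4 undo each other exactly, leaving only the rest of the circuit to track.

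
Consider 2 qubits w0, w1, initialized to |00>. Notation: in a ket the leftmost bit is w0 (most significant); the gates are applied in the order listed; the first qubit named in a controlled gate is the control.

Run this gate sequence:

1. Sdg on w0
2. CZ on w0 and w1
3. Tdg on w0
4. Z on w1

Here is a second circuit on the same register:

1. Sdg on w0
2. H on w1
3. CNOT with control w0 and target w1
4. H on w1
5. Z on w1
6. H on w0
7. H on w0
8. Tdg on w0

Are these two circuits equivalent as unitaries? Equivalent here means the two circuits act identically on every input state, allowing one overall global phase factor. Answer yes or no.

Yes — the two circuits implement the same unitary up to a global phase.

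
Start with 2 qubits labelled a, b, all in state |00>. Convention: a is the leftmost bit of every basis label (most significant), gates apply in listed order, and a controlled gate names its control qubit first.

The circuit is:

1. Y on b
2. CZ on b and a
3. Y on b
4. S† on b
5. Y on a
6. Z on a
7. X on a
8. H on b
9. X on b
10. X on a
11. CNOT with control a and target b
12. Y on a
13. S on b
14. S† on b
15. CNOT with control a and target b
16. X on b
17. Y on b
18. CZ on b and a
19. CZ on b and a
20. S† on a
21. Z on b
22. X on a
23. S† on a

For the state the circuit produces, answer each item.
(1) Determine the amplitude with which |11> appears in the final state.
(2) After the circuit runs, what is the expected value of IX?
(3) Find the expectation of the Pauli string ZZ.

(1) |11> carries amplitude sqrt(2)/2 in the final state.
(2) The observable IX averages to 1.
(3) The observable ZZ averages to 0.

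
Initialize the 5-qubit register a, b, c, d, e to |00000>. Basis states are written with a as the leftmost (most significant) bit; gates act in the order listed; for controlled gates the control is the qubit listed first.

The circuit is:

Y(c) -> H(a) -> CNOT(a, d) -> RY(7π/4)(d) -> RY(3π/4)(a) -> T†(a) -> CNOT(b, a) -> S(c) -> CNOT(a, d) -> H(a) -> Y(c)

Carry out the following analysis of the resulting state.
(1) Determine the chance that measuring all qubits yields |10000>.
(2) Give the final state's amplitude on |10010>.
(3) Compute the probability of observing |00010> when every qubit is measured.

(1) Outcome |10000> occurs with probability 0.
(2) The final state's coefficient on |10010> equals exp(I*pi/4)/2 + I/2.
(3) Outcome |00010> occurs with probability 1/2 - sqrt(2)/4.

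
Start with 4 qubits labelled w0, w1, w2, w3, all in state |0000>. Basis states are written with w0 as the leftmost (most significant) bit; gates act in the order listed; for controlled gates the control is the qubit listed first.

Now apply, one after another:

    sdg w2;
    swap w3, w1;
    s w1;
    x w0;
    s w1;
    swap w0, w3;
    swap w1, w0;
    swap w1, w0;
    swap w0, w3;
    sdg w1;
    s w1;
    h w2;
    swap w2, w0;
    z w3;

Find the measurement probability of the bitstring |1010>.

Outcome |1010> occurs with probability 1/2. Key observation: gates 5-10 undo each other exactly, leaving only the rest of the circuit to track.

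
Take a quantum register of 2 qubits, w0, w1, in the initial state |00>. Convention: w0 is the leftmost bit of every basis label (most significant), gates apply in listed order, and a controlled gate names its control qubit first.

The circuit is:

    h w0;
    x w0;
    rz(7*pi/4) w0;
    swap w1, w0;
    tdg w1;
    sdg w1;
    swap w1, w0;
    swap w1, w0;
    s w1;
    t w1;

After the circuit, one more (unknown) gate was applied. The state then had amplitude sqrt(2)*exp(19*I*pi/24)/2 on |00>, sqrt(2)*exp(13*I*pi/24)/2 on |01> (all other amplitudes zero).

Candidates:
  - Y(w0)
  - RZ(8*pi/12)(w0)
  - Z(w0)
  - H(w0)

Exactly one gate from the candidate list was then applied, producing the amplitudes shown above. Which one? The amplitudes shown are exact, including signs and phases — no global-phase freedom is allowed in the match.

It was RZ(8*pi/12)(w0) that produced the state shown. Key observation: gates 5-10 undo each other exactly, leaving only the rest of the circuit to track.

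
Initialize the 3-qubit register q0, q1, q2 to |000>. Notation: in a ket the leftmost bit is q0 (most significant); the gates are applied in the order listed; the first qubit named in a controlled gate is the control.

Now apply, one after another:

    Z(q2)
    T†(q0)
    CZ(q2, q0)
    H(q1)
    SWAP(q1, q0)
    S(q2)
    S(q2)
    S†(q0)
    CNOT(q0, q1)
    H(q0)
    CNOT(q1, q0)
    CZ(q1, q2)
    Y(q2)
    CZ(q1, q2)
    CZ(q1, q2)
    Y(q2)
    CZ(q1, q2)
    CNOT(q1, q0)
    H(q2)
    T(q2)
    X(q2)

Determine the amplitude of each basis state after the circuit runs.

The resulting statevector has amplitude sqrt(2)*exp(I*pi/4)/4 on |000>, sqrt(2)/4 on |001>, -sqrt(2)*exp(3*I*pi/4)/4 on |010>, -sqrt(2)*I/4 on |011>, sqrt(2)*exp(I*pi/4)/4 on |100>, sqrt(2)/4 on |101>, sqrt(2)*exp(3*I*pi/4)/4 on |110>, sqrt(2)*I/4 on |111>.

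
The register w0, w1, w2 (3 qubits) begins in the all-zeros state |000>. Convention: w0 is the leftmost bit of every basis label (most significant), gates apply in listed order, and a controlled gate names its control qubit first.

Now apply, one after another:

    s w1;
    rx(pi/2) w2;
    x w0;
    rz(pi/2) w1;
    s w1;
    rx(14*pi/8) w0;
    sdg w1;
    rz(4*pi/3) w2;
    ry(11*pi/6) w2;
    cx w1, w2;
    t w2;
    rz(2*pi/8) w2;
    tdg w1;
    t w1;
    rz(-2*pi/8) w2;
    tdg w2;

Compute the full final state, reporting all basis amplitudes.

The final amplitudes are sqrt(2 - sqrt(2))*(-1 + sqrt(3) - sqrt(3)*exp(I*pi/6) - exp(I*pi/6))*exp(5*I*pi/12)/8 on |000>, sqrt(2 - sqrt(2))*(1 + sqrt(3) - exp(I*pi/6) + sqrt(3)*exp(I*pi/6))*exp(5*I*pi/12)/8 on |001>, 0 on |010>, 0 on |011>, sqrt(sqrt(2) + 2)*(-sqrt(3) - 1 - (-1 + sqrt(3))*exp(5*I*pi/6))*exp(I*pi/12)/8 on |100>, sqrt(sqrt(2) + 2)*(-1 + sqrt(3) - (1 + sqrt(3))*exp(5*I*pi/6))*exp(I*pi/12)/8 on |101>, 0 on |110>, 0 on |111>. Key observation: gates 11-16 undo each other exactly, leaving only the rest of the circuit to track.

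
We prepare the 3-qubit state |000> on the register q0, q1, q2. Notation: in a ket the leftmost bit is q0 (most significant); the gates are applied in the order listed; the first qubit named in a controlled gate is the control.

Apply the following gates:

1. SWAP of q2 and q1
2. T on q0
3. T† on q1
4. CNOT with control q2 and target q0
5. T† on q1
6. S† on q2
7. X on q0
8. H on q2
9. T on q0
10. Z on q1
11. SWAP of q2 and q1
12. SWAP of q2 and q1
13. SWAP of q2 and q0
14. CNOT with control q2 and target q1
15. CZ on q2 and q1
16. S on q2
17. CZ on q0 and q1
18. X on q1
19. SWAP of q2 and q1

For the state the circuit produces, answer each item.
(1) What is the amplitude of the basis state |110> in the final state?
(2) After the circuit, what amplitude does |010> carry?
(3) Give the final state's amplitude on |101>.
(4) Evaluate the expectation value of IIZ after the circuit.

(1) The amplitude on |110> is sqrt(2)*exp(3*I*pi/4)/2. Key observation: the block from step 11 through step 12 cancels to the identity and can be dropped.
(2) |010> carries amplitude -sqrt(2)*exp(3*I*pi/4)/2 in the final state.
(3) The final state's coefficient on |101> equals 0.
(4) The observable IIZ averages to 1.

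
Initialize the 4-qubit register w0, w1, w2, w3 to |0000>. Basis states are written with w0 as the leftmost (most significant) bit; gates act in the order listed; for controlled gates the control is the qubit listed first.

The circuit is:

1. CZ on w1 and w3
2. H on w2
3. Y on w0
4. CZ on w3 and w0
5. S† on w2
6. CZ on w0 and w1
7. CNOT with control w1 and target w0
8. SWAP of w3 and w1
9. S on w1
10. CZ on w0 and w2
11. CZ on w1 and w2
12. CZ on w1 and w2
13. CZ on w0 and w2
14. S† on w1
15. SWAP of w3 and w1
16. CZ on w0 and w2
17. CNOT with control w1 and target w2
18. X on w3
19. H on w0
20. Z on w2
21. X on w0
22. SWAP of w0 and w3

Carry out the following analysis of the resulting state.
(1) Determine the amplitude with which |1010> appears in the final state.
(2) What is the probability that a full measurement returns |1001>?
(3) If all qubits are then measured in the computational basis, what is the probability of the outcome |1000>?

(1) The amplitude on |1010> is -1/2.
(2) Outcome |1001> occurs with probability 1/4.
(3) Outcome |1000> occurs with probability 1/4.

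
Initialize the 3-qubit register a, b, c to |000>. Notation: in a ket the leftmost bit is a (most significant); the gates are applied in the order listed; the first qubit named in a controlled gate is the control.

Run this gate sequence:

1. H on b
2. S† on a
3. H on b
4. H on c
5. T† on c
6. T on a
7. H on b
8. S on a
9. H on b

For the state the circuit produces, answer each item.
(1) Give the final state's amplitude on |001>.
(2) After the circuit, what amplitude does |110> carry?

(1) |001> carries amplitude -sqrt(2)*exp(3*I*pi/4)/2 in the final state.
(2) |110> carries amplitude 0 in the final state.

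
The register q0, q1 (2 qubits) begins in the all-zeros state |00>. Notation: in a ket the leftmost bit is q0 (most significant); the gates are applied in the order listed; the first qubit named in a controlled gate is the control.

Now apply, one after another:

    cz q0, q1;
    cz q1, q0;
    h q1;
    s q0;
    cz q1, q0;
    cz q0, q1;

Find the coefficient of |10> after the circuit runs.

The final state's coefficient on |10> equals 0.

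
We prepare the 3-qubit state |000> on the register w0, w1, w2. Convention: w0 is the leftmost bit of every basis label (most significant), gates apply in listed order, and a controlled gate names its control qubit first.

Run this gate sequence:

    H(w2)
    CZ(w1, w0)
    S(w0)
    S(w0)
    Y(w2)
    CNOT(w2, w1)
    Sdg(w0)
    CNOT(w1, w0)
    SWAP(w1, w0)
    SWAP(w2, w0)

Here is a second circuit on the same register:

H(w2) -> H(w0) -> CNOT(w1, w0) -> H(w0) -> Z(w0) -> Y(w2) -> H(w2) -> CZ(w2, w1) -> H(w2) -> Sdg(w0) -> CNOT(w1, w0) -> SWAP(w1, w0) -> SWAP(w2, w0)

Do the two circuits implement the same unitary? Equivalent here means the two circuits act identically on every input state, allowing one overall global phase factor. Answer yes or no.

No: there is an input state on which the two circuits produce genuinely different outputs (not merely differing by a phase).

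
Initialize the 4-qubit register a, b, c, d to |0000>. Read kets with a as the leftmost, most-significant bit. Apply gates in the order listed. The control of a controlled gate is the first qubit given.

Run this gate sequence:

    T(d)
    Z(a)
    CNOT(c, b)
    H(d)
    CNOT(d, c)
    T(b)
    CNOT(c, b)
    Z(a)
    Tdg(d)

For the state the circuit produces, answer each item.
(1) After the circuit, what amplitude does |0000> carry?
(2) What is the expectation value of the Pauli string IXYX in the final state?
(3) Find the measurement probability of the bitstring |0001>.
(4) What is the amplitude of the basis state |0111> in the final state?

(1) The amplitude on |0000> is sqrt(2)/2.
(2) The expectation value of IXYX is -sqrt(2)/2.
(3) The probability of measuring |0001> is 0.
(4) The amplitude on |0111> is -sqrt(2)*exp(3*I*pi/4)/2.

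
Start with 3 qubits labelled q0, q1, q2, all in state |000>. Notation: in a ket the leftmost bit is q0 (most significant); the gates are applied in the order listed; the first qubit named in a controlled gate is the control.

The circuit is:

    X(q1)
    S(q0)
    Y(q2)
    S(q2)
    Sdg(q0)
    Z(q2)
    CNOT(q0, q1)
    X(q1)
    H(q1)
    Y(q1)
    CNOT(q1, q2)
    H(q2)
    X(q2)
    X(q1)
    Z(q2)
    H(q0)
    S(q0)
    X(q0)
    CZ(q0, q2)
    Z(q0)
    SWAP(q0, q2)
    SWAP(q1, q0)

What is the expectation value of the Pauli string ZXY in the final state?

The observable ZXY averages to 0.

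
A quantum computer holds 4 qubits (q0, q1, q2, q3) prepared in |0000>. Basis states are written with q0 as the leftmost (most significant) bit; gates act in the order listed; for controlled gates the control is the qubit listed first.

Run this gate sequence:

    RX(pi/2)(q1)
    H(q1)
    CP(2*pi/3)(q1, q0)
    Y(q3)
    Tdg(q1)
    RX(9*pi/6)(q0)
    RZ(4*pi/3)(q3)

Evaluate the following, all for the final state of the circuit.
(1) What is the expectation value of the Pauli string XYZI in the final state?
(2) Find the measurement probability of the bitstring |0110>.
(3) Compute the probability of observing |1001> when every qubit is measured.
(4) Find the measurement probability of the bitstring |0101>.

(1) The observable XYZI averages to 0.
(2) Outcome |0110> occurs with probability 0.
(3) Outcome |1001> occurs with probability 1/4.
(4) Outcome |0101> occurs with probability 1/4.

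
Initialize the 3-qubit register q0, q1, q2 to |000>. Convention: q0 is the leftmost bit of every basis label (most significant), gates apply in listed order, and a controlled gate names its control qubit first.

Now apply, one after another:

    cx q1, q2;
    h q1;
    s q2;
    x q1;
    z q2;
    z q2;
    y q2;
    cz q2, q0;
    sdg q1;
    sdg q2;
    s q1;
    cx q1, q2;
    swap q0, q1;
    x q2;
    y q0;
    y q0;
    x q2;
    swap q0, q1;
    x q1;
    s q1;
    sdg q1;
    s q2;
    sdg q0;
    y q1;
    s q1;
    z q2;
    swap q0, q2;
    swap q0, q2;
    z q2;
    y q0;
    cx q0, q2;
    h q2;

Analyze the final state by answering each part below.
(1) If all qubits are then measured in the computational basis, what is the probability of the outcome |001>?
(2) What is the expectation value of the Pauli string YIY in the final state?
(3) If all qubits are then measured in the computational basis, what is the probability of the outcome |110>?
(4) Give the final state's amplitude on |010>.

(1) A full measurement returns |001> with probability 0. Key observation: steps 13-18 multiply out to the identity, so the circuit reduces to the remaining gates.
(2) The observable YIY averages to 0.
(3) The probability of measuring |110> is 1/4.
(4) |010> carries amplitude 0 in the final state.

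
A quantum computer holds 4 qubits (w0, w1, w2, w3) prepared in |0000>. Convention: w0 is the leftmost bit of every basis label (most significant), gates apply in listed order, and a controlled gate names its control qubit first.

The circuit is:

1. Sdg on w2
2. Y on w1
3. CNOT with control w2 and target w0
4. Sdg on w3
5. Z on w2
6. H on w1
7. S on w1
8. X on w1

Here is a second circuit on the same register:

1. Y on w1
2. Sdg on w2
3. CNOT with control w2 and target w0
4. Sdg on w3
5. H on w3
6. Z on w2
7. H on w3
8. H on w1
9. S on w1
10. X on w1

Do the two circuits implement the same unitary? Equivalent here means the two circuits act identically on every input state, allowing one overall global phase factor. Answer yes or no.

Yes: on every input state the two circuits agree up to one overall phase factor.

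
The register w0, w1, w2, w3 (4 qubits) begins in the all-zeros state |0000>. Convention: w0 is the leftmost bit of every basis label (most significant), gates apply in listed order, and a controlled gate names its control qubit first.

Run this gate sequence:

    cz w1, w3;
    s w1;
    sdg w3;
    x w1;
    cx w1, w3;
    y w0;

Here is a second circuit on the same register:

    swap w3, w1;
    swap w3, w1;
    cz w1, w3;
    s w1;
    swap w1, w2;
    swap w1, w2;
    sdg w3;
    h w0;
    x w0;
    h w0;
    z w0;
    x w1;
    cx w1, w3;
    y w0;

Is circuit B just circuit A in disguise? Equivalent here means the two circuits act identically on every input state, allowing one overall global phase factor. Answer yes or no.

Yes, they are equivalent — the unitaries differ by at most a global phase.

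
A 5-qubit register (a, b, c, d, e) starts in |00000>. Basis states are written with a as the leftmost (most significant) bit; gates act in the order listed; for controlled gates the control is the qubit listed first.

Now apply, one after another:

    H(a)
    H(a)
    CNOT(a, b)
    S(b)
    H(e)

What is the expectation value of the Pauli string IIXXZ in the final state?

In the final state, IIXXZ has expectation 0. Key observation: the block from step 1 through step 2 cancels to the identity and can be dropped.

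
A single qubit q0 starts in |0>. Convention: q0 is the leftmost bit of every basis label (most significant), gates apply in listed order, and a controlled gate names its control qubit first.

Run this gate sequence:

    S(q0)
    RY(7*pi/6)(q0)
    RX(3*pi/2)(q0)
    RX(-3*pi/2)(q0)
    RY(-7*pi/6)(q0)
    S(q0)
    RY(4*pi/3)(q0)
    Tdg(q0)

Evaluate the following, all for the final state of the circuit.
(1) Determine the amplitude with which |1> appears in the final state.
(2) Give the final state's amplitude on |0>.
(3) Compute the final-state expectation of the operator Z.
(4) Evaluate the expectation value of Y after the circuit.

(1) The final state's coefficient on |1> equals -sqrt(3)*exp(3*I*pi/4)/2.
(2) The final state's coefficient on |0> equals -1/2.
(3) In the final state, Z has expectation -1/2.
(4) In the final state, Y has expectation sqrt(6)/4.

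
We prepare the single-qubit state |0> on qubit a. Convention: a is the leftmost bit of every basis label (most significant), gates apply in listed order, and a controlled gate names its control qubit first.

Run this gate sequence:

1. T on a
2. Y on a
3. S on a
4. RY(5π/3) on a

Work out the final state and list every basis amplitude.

The resulting statevector has amplitude 1/2 on |0>, sqrt(3)/2 on |1>.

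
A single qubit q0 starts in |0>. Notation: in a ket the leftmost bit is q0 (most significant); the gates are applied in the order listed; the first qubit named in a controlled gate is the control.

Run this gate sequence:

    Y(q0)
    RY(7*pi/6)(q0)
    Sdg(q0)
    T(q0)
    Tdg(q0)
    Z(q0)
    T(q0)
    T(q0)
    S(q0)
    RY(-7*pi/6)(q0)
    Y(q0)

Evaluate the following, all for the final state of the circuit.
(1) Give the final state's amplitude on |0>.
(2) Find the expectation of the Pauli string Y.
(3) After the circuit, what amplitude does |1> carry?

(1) |0> carries amplitude (1 - I)*(2 + sqrt(3)*I)/4 in the final state.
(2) The expectation value of Y is -1/2.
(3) The amplitude on |1> is -1/4 - I/4.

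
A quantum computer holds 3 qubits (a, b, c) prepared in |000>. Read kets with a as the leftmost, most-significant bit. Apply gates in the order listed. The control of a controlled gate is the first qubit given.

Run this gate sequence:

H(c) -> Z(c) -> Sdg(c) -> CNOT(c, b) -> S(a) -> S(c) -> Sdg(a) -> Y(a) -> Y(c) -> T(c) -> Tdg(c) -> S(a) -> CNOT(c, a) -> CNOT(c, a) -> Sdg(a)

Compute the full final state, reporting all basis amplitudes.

After the circuit, the state carries amplitude -sqrt(2)/2 on |101>, -sqrt(2)/2 on |110>, and 0 on every other basis state. Key observation: the block from step 12 through step 15 cancels to the identity and can be dropped.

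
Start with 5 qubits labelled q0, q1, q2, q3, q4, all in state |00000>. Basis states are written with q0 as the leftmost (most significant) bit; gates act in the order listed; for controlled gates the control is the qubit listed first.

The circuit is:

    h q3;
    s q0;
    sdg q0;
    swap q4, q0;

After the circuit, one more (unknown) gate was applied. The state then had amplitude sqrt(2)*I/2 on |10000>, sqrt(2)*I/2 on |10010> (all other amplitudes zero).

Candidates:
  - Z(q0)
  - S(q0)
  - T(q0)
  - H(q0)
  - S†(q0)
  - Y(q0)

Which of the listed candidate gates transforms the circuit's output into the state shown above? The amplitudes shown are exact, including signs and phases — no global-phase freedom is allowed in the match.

It was Y(q0) that produced the state shown.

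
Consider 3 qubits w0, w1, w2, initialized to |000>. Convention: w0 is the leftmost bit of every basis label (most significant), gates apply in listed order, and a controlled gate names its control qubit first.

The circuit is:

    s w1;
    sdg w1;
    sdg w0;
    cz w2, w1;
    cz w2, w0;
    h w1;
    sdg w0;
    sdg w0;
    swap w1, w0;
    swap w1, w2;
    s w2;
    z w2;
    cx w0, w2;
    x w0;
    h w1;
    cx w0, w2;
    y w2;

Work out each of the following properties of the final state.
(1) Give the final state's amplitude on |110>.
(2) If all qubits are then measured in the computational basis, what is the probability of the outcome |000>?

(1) The final state's coefficient on |110> equals -I/2. Key observation: the block from step 1 through step 2 cancels to the identity and can be dropped.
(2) The probability of measuring |000> is 1/4.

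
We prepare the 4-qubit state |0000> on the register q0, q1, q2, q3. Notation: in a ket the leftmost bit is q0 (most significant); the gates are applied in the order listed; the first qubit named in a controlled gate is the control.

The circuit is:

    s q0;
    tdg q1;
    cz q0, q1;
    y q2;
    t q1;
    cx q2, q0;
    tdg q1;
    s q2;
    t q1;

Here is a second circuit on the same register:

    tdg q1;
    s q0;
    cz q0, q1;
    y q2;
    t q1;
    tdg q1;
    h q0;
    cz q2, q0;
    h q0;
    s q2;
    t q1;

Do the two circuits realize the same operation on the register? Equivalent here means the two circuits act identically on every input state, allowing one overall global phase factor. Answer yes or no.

Yes, they are equivalent — the unitaries differ by at most a global phase.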